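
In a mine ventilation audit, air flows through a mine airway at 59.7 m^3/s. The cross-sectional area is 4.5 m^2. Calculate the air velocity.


Velocity = flow rate / cross-sectional area
= 59.7 / 4.5
= 13.2667 m/s

13.2667 m/s


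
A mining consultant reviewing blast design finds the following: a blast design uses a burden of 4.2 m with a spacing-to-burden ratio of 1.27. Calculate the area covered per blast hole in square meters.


First, find the spacing:
Spacing = burden * ratio = 4.2 * 1.27
= 5.334 m
Then, calculate the area:
Area = burden * spacing = 4.2 * 5.334
= 22.4028 m^2

22.4028 m^2


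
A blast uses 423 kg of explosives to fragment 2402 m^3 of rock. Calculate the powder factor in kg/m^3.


Powder factor = explosive mass / rock volume
= 423 / 2402
= 0.1761 kg/m^3

0.1761 kg/m^3


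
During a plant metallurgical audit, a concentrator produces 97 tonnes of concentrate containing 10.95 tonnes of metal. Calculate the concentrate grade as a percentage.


11.2887%

Grade = (metal in concentrate / concentrate mass) * 100
= (10.95 / 97) * 100
= 0.1128865979 * 100
= 11.2887%


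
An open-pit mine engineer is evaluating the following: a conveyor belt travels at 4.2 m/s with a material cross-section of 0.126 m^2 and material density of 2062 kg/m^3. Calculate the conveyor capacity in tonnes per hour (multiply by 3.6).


3928.3574 t/h

Volumetric flow = speed * area
= 4.2 * 0.126 = 0.5292 m^3/s
Mass flow = volumetric * density
= 0.5292 * 2062 = 1091.2104 kg/s
Convert to t/h: multiply by 3.6
Capacity = 1091.2104 * 3.6
= 3928.3574 t/h


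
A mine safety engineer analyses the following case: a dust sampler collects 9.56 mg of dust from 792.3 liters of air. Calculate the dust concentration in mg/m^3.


Convert liters to m^3: 1 m^3 = 1000 L
Concentration = mass / volume * 1000
= 9.56 / 792.3 * 1000
= 0.01206613656 * 1000
= 12.0661 mg/m^3

12.0661 mg/m^3


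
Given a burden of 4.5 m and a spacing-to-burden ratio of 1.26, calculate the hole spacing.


5.67 m

Spacing = burden * ratio
= 4.5 * 1.26
= 5.67 m


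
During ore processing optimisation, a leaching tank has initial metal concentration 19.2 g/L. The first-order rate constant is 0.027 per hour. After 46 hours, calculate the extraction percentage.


Compute the exponent:
-k * t = -0.027 * 46 = -1.242
Remaining concentration:
C = 19.2 * exp(-1.242)
= 19.2 * 0.2888060279
= 5.545075735 g/L
Extracted = 19.2 - 5.545075735 = 13.65492426 g/L
Extraction % = 13.65492426 / 19.2 * 100
= 71.1194%

71.1194%


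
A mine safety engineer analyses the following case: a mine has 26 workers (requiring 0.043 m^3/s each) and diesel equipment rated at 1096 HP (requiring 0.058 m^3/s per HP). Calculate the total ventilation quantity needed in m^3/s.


64.686 m^3/s

Airflow for workers:
Q_people = 26 * 0.043 = 1.118 m^3/s
Airflow for diesel equipment:
Q_diesel = 1096 * 0.058 = 63.568 m^3/s
Total ventilation:
Q_total = 1.118 + 63.568
= 64.686 m^3/s


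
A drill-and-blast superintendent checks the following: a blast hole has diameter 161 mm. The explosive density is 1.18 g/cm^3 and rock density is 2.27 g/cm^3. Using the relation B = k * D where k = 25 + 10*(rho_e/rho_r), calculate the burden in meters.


4.8619 m

First, compute k:
rho_e / rho_r = 1.18 / 2.27 = 0.5198237885
k = 25 + 10 * 0.5198237885 = 30.19823789
Then, compute burden:
B = k * D / 1000 = 30.19823789 * 161 / 1000
= 4861.9163 / 1000
= 4.8619 m


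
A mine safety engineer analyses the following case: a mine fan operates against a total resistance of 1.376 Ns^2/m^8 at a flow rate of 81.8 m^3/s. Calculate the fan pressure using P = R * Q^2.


9207.1462 Pa

Compute Q^2:
Q^2 = 81.8^2 = 6691.24
Compute pressure:
P = R * Q^2 = 1.376 * 6691.24
= 9207.1462 Pa


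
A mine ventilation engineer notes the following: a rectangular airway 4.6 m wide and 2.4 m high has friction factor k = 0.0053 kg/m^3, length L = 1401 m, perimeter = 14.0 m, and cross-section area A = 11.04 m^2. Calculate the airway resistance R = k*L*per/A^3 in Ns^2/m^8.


Compute the numerator:
k * L * per = 0.0053 * 1401 * 14.0
= 103.9542
Compute the denominator:
A^3 = 11.04^3 = 1345.572864
Resistance:
R = 103.9542 / 1345.572864
= 0.0773 Ns^2/m^8

0.0773 Ns^2/m^8


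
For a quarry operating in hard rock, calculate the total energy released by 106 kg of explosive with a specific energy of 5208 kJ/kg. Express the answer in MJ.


Energy = mass * specific_energy / 1000
= 106 * 5208 / 1000
= 552048 / 1000
= 552.048 MJ

552.048 MJ


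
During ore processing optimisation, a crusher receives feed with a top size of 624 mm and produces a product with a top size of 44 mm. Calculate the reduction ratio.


Reduction ratio = feed size / product size
= 624 / 44
= 14.1818

14.1818


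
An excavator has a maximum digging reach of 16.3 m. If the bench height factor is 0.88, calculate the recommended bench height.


14.344 m

Bench height = reach * factor
= 16.3 * 0.88
= 14.344 m


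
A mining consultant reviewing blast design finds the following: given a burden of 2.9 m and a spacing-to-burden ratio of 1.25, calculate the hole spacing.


3.625 m

Spacing = burden * ratio
= 2.9 * 1.25
= 3.625 m


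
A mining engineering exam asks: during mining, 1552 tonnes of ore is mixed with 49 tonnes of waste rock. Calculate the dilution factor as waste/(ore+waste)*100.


3.0606%

Total material = ore + waste
= 1552 + 49 = 1601 tonnes
Dilution = waste / total * 100
= 49 / 1601 * 100
= 0.03060587133 * 100
= 3.0606%


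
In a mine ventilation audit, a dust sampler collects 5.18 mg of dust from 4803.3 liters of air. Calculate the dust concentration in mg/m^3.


Convert liters to m^3: 1 m^3 = 1000 L
Concentration = mass / volume * 1000
= 5.18 / 4803.3 * 1000
= 0.001078425249 * 1000
= 1.0784 mg/m^3

1.0784 mg/m^3


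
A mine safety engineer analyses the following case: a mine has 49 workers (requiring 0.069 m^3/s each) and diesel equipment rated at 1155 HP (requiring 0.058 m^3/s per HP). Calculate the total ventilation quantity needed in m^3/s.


Airflow for workers:
Q_people = 49 * 0.069 = 3.381 m^3/s
Airflow for diesel equipment:
Q_diesel = 1155 * 0.058 = 66.99 m^3/s
Total ventilation:
Q_total = 3.381 + 66.99
= 70.371 m^3/s

70.371 m^3/s


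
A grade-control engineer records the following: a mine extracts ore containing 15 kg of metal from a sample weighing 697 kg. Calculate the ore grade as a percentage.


Ore grade = (metal mass / ore mass) * 100
= (15 / 697) * 100
= 0.02152080344 * 100
= 2.1521%

2.1521%


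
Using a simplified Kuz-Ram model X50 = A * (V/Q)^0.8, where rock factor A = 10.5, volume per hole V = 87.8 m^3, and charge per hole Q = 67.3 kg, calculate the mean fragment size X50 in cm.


12.9889 cm

Compute V/Q:
V/Q = 87.8 / 67.3 = 1.304606241
Raise to the power 0.8:
(V/Q)^0.8 = 1.304606241^0.8 = 1.237039483
Multiply by A:
X50 = 10.5 * 1.237039483
= 12.9889 cm


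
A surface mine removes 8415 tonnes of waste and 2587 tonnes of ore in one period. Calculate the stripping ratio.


Stripping ratio = waste tonnage / ore tonnage
= 8415 / 2587
= 3.2528

3.2528


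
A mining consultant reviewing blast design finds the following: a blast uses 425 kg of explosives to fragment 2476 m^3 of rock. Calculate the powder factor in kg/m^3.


Powder factor = explosive mass / rock volume
= 425 / 2476
= 0.1716 kg/m^3

0.1716 kg/m^3


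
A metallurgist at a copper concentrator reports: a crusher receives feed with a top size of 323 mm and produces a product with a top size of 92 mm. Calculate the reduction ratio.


Reduction ratio = feed size / product size
= 323 / 92
= 3.5109

3.5109


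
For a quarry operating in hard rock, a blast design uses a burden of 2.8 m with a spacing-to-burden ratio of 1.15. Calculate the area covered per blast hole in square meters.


First, find the spacing:
Spacing = burden * ratio = 2.8 * 1.15
= 3.22 m
Then, calculate the area:
Area = burden * spacing = 2.8 * 3.22
= 9.016 m^2

9.016 m^2


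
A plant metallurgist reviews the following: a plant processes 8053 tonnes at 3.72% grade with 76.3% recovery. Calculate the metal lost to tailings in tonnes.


70.9985 tonnes

Total metal in feed:
= 8053 * 3.72 / 100 = 299.5716 tonnes
Metal recovered:
= 299.5716 * 76.3 / 100 = 228.5731308 tonnes
Metal lost to tailings:
= 299.5716 - 228.5731308
= 70.9985 tonnes


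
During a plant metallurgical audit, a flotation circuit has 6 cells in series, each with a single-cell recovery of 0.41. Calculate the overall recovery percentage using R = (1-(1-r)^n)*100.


95.7819%

Complement of single-cell recovery:
1 - r = 1 - 0.41 = 0.59
Raise to power n:
(1 - r)^6 = 0.59^6 = 0.04218053364
Overall recovery:
R = (1 - 0.04218053364) * 100
= 95.7819%


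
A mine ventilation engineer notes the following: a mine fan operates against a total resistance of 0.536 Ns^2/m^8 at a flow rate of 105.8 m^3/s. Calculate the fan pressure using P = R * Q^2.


5999.791 Pa

Compute Q^2:
Q^2 = 105.8^2 = 11193.64
Compute pressure:
P = R * Q^2 = 0.536 * 11193.64
= 5999.791 Pa


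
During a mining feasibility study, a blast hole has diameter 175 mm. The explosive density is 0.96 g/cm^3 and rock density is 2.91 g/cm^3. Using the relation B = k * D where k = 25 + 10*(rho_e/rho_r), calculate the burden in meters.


4.9523 m

First, compute k:
rho_e / rho_r = 0.96 / 2.91 = 0.3298969072
k = 25 + 10 * 0.3298969072 = 28.29896907
Then, compute burden:
B = k * D / 1000 = 28.29896907 * 175 / 1000
= 4952.319588 / 1000
= 4.9523 m


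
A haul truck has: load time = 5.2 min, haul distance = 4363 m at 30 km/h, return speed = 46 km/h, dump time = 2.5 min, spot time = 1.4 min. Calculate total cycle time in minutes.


23.5169 min

Convert haul speed to m/min: 30 * 1000/60 = 500 m/min
Haul time = 4363 / 500 = 8.726 min
Convert return speed to m/min: 46 * 1000/60 = 766.6666667 m/min
Return time = 4363 / 766.6666667 = 5.690869565 min
Total cycle time:
= 5.2 + 8.726 + 2.5 + 5.690869565 + 1.4
= 23.5169 min


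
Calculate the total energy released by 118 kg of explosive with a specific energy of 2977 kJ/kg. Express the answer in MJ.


Energy = mass * specific_energy / 1000
= 118 * 2977 / 1000
= 351286 / 1000
= 351.286 MJ

351.286 MJ


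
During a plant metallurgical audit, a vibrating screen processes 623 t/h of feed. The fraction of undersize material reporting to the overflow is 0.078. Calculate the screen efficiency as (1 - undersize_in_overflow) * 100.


Screen efficiency = (1 - fraction of undersize in overflow) * 100
= (1 - 0.078) * 100
= 0.922 * 100
= 92.2%

92.2%


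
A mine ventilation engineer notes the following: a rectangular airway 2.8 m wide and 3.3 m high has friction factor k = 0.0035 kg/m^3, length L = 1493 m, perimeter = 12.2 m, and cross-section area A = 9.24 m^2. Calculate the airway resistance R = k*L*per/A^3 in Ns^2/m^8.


Compute the numerator:
k * L * per = 0.0035 * 1493 * 12.2
= 63.7511
Compute the denominator:
A^3 = 9.24^3 = 788.889024
Resistance:
R = 63.7511 / 788.889024
= 0.0808 Ns^2/m^8

0.0808 Ns^2/m^8


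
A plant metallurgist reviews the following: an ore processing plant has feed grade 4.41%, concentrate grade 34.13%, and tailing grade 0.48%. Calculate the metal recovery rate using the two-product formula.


90.3868%

Using the two-product formula:
R = 100 * c * (f - t) / (f * (c - t))
Numerator = 100 * 34.13 * (4.41 - 0.48)
= 100 * 34.13 * 3.93
= 13413.09
Denominator = 4.41 * (34.13 - 0.48)
= 4.41 * 33.65
= 148.3965
R = 13413.09 / 148.3965
= 90.3868%


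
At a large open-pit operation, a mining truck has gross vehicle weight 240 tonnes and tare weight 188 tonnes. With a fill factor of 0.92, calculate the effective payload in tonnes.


47.84 tonnes

Maximum payload = gross - tare
= 240 - 188 = 52 tonnes
Effective payload = max payload * fill factor
= 52 * 0.92
= 47.84 tonnes


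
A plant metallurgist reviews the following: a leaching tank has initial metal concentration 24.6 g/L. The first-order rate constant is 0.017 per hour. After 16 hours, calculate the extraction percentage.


23.8146%

Compute the exponent:
-k * t = -0.017 * 16 = -0.272
Remaining concentration:
C = 24.6 * exp(-0.272)
= 24.6 * 0.7618542611
= 18.74161482 g/L
Extracted = 24.6 - 18.74161482 = 5.858385177 g/L
Extraction % = 5.858385177 / 24.6 * 100
= 23.8146%


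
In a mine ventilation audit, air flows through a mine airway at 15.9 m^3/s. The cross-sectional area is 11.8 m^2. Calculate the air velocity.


1.3475 m/s

Velocity = flow rate / cross-sectional area
= 15.9 / 11.8
= 1.3475 m/s


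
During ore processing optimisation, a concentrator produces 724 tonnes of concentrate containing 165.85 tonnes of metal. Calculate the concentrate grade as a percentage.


22.9075%

Grade = (metal in concentrate / concentrate mass) * 100
= (165.85 / 724) * 100
= 0.2290745856 * 100
= 22.9075%


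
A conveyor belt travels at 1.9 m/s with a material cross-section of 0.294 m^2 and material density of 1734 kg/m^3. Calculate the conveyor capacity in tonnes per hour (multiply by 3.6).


Volumetric flow = speed * area
= 1.9 * 0.294 = 0.5586 m^3/s
Mass flow = volumetric * density
= 0.5586 * 1734 = 968.6124 kg/s
Convert to t/h: multiply by 3.6
Capacity = 968.6124 * 3.6
= 3487.0046 t/h

3487.0046 t/h


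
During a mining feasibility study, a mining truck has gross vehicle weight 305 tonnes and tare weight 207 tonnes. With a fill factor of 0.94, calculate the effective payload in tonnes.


Maximum payload = gross - tare
= 305 - 207 = 98 tonnes
Effective payload = max payload * fill factor
= 98 * 0.94
= 92.12 tonnes

92.12 tonnes


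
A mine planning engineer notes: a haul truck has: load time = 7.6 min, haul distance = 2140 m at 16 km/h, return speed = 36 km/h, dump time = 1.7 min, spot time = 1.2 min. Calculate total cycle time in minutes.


22.0917 min

Convert haul speed to m/min: 16 * 1000/60 = 266.6666667 m/min
Haul time = 2140 / 266.6666667 = 8.025 min
Convert return speed to m/min: 36 * 1000/60 = 600 m/min
Return time = 2140 / 600 = 3.566666667 min
Total cycle time:
= 7.6 + 8.025 + 1.7 + 3.566666667 + 1.2
= 22.0917 min


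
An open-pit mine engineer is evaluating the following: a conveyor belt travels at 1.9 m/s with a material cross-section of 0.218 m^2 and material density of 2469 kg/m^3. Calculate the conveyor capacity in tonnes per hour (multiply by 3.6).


3681.5753 t/h

Volumetric flow = speed * area
= 1.9 * 0.218 = 0.4142 m^3/s
Mass flow = volumetric * density
= 0.4142 * 2469 = 1022.6598 kg/s
Convert to t/h: multiply by 3.6
Capacity = 1022.6598 * 3.6
= 3681.5753 t/h


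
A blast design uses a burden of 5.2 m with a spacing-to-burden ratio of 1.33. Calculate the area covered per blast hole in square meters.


First, find the spacing:
Spacing = burden * ratio = 5.2 * 1.33
= 6.916 m
Then, calculate the area:
Area = burden * spacing = 5.2 * 6.916
= 35.9632 m^2

35.9632 m^2


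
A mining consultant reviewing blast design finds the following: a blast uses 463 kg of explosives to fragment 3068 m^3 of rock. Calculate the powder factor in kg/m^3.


Powder factor = explosive mass / rock volume
= 463 / 3068
= 0.1509 kg/m^3

0.1509 kg/m^3


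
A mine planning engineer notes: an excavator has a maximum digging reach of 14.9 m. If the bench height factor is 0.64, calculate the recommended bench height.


9.536 m

Bench height = reach * factor
= 14.9 * 0.64
= 9.536 m


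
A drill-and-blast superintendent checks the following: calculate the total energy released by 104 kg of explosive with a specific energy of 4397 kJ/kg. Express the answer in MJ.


Energy = mass * specific_energy / 1000
= 104 * 4397 / 1000
= 457288 / 1000
= 457.288 MJ

457.288 MJ


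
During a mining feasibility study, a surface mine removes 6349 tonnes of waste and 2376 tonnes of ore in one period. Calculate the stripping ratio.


2.6721

Stripping ratio = waste tonnage / ore tonnage
= 6349 / 2376
= 2.6721


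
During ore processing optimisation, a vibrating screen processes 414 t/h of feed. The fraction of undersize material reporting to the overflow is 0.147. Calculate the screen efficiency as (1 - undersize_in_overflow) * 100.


Screen efficiency = (1 - fraction of undersize in overflow) * 100
= (1 - 0.147) * 100
= 0.853 * 100
= 85.3%

85.3%


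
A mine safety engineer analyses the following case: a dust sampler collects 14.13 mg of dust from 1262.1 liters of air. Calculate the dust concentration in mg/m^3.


11.1956 mg/m^3

Convert liters to m^3: 1 m^3 = 1000 L
Concentration = mass / volume * 1000
= 14.13 / 1262.1 * 1000
= 0.01119562634 * 1000
= 11.1956 mg/m^3


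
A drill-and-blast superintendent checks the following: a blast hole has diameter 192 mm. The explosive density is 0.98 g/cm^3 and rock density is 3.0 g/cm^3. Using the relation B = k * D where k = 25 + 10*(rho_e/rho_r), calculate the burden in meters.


5.4272 m

First, compute k:
rho_e / rho_r = 0.98 / 3.0 = 0.3266666667
k = 25 + 10 * 0.3266666667 = 28.26666667
Then, compute burden:
B = k * D / 1000 = 28.26666667 * 192 / 1000
= 5427.2 / 1000
= 5.4272 m


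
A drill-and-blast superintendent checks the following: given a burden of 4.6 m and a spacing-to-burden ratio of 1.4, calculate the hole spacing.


6.44 m

Spacing = burden * ratio
= 4.6 * 1.4
= 6.44 m


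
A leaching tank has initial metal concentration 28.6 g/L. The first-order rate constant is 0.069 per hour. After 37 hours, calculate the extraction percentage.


Compute the exponent:
-k * t = -0.069 * 37 = -2.553
Remaining concentration:
C = 28.6 * exp(-2.553)
= 28.6 * 0.07784777202
= 2.22644628 g/L
Extracted = 28.6 - 2.22644628 = 26.37355372 g/L
Extraction % = 26.37355372 / 28.6 * 100
= 92.2152%

92.2152%


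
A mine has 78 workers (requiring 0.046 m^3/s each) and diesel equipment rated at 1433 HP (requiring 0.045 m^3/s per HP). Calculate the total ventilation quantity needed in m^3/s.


68.073 m^3/s

Airflow for workers:
Q_people = 78 * 0.046 = 3.588 m^3/s
Airflow for diesel equipment:
Q_diesel = 1433 * 0.045 = 64.485 m^3/s
Total ventilation:
Q_total = 3.588 + 64.485
= 68.073 m^3/s


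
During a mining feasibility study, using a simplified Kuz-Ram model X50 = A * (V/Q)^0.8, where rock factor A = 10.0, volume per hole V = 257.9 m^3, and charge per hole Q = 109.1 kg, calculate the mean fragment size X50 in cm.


Compute V/Q:
V/Q = 257.9 / 109.1 = 2.363886343
Raise to the power 0.8:
(V/Q)^0.8 = 2.363886343^0.8 = 1.990220857
Multiply by A:
X50 = 10.0 * 1.990220857
= 19.9022 cm

19.9022 cm


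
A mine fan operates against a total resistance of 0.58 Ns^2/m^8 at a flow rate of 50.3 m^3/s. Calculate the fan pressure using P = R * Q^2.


1467.4522 Pa

Compute Q^2:
Q^2 = 50.3^2 = 2530.09
Compute pressure:
P = R * Q^2 = 0.58 * 2530.09
= 1467.4522 Pa


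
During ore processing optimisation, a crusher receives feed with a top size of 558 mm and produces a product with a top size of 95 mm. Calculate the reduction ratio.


5.8737

Reduction ratio = feed size / product size
= 558 / 95
= 5.8737


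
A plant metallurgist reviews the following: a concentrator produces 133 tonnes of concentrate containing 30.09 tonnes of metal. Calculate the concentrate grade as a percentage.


Grade = (metal in concentrate / concentrate mass) * 100
= (30.09 / 133) * 100
= 0.2262406015 * 100
= 22.6241%

22.6241%


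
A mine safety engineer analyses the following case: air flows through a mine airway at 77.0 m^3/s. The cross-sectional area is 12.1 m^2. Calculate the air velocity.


6.3636 m/s

Velocity = flow rate / cross-sectional area
= 77.0 / 12.1
= 6.3636 m/s


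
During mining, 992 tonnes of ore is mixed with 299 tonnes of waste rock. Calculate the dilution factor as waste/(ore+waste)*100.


Total material = ore + waste
= 992 + 299 = 1291 tonnes
Dilution = waste / total * 100
= 299 / 1291 * 100
= 0.2316034082 * 100
= 23.1603%

23.1603%


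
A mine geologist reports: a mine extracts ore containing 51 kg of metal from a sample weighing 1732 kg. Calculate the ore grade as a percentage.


Ore grade = (metal mass / ore mass) * 100
= (51 / 1732) * 100
= 0.02944572748 * 100
= 2.9446%

2.9446%


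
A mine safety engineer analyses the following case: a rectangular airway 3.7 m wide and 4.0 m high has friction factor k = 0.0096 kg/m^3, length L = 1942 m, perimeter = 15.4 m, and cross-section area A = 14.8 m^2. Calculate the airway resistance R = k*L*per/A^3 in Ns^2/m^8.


0.0886 Ns^2/m^8

Compute the numerator:
k * L * per = 0.0096 * 1942 * 15.4
= 287.10528
Compute the denominator:
A^3 = 14.8^3 = 3241.792
Resistance:
R = 287.10528 / 3241.792
= 0.0886 Ns^2/m^8


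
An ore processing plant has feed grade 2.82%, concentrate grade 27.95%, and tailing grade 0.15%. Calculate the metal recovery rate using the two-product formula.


Using the two-product formula:
R = 100 * c * (f - t) / (f * (c - t))
Numerator = 100 * 27.95 * (2.82 - 0.15)
= 100 * 27.95 * 2.67
= 7462.65
Denominator = 2.82 * (27.95 - 0.15)
= 2.82 * 27.8
= 78.396
R = 7462.65 / 78.396
= 95.1917%

95.1917%


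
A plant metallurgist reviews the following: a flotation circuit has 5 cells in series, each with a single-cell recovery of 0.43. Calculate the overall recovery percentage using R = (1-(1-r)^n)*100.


Complement of single-cell recovery:
1 - r = 1 - 0.43 = 0.57
Raise to power n:
(1 - r)^5 = 0.57^5 = 0.0601692057
Overall recovery:
R = (1 - 0.0601692057) * 100
= 93.9831%

93.9831%


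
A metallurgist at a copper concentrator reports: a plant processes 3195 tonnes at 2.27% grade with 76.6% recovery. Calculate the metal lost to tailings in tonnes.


Total metal in feed:
= 3195 * 2.27 / 100 = 72.5265 tonnes
Metal recovered:
= 72.5265 * 76.6 / 100 = 55.555299 tonnes
Metal lost to tailings:
= 72.5265 - 55.555299
= 16.9712 tonnes

16.9712 tonnes


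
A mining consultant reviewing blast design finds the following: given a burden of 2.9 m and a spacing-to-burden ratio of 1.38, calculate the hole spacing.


4.002 m

Spacing = burden * ratio
= 2.9 * 1.38
= 4.002 m


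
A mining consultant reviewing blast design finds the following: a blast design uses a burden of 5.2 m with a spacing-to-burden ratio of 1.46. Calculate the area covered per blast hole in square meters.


First, find the spacing:
Spacing = burden * ratio = 5.2 * 1.46
= 7.592 m
Then, calculate the area:
Area = burden * spacing = 5.2 * 7.592
= 39.4784 m^2

39.4784 m^2


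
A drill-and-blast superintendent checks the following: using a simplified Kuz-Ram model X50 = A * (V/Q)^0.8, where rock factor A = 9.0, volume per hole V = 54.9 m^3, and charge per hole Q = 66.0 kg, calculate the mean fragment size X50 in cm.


7.7672 cm

Compute V/Q:
V/Q = 54.9 / 66.0 = 0.8318181818
Raise to the power 0.8:
(V/Q)^0.8 = 0.8318181818^0.8 = 0.8630237096
Multiply by A:
X50 = 9.0 * 0.8630237096
= 7.7672 cm


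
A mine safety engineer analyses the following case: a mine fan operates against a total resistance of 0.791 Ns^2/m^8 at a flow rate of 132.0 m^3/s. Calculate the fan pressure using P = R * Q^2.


Compute Q^2:
Q^2 = 132.0^2 = 17424.0
Compute pressure:
P = R * Q^2 = 0.791 * 17424.0
= 13782.384 Pa

13782.384 Pa


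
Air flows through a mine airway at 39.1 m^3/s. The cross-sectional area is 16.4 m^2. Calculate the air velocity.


Velocity = flow rate / cross-sectional area
= 39.1 / 16.4
= 2.3841 m/s

2.3841 m/s


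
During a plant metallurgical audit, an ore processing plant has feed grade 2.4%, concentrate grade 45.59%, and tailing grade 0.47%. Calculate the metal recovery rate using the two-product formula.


81.2543%

Using the two-product formula:
R = 100 * c * (f - t) / (f * (c - t))
Numerator = 100 * 45.59 * (2.4 - 0.47)
= 100 * 45.59 * 1.93
= 8798.87
Denominator = 2.4 * (45.59 - 0.47)
= 2.4 * 45.12
= 108.288
R = 8798.87 / 108.288
= 81.2543%


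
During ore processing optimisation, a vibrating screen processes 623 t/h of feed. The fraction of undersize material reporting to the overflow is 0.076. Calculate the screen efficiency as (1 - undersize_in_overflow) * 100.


Screen efficiency = (1 - fraction of undersize in overflow) * 100
= (1 - 0.076) * 100
= 0.924 * 100
= 92.4%

92.4%


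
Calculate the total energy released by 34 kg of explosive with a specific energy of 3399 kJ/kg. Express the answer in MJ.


115.566 MJ

Energy = mass * specific_energy / 1000
= 34 * 3399 / 1000
= 115566 / 1000
= 115.566 MJ


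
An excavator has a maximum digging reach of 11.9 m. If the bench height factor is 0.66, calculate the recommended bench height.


Bench height = reach * factor
= 11.9 * 0.66
= 7.854 m

7.854 m


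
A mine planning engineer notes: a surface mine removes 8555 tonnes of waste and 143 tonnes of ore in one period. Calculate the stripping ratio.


59.8252

Stripping ratio = waste tonnage / ore tonnage
= 8555 / 143
= 59.8252


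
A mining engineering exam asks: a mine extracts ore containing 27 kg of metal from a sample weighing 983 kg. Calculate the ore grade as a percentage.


Ore grade = (metal mass / ore mass) * 100
= (27 / 983) * 100
= 0.02746693795 * 100
= 2.7467%

2.7467%


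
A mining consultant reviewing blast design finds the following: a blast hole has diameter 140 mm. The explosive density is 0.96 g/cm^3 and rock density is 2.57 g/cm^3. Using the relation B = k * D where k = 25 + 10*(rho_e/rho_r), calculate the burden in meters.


4.023 m

First, compute k:
rho_e / rho_r = 0.96 / 2.57 = 0.373540856
k = 25 + 10 * 0.373540856 = 28.73540856
Then, compute burden:
B = k * D / 1000 = 28.73540856 * 140 / 1000
= 4022.957198 / 1000
= 4.023 m


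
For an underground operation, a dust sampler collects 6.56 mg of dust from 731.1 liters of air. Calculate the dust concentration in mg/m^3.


8.9728 mg/m^3

Convert liters to m^3: 1 m^3 = 1000 L
Concentration = mass / volume * 1000
= 6.56 / 731.1 * 1000
= 0.008972780741 * 1000
= 8.9728 mg/m^3


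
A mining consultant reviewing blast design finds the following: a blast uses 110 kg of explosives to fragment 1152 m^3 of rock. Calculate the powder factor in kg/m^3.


Powder factor = explosive mass / rock volume
= 110 / 1152
= 0.0955 kg/m^3

0.0955 kg/m^3


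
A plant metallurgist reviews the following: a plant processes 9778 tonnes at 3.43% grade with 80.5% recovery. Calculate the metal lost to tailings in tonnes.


Total metal in feed:
= 9778 * 3.43 / 100 = 335.3854 tonnes
Metal recovered:
= 335.3854 * 80.5 / 100 = 269.985247 tonnes
Metal lost to tailings:
= 335.3854 - 269.985247
= 65.4002 tonnes

65.4002 tonnes


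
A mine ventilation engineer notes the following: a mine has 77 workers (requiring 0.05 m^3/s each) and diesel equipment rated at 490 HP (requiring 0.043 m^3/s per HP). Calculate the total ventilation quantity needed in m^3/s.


24.92 m^3/s

Airflow for workers:
Q_people = 77 * 0.05 = 3.85 m^3/s
Airflow for diesel equipment:
Q_diesel = 490 * 0.043 = 21.07 m^3/s
Total ventilation:
Q_total = 3.85 + 21.07
= 24.92 m^3/s


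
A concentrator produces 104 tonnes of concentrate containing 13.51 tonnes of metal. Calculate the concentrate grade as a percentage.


Grade = (metal in concentrate / concentrate mass) * 100
= (13.51 / 104) * 100
= 0.1299038462 * 100
= 12.9904%

12.9904%


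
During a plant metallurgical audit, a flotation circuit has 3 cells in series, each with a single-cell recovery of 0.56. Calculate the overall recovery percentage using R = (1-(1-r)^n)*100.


91.4816%

Complement of single-cell recovery:
1 - r = 1 - 0.56 = 0.44
Raise to power n:
(1 - r)^3 = 0.44^3 = 0.085184
Overall recovery:
R = (1 - 0.085184) * 100
= 91.4816%


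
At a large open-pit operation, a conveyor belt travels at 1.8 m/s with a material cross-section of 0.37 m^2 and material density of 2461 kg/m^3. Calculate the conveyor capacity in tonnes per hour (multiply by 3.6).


5900.4936 t/h

Volumetric flow = speed * area
= 1.8 * 0.37 = 0.666 m^3/s
Mass flow = volumetric * density
= 0.666 * 2461 = 1639.026 kg/s
Convert to t/h: multiply by 3.6
Capacity = 1639.026 * 3.6
= 5900.4936 t/h


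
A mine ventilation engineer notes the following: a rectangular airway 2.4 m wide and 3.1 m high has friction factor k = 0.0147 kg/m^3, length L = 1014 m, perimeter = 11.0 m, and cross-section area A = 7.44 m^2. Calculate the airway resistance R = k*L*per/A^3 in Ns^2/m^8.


Compute the numerator:
k * L * per = 0.0147 * 1014 * 11.0
= 163.9638
Compute the denominator:
A^3 = 7.44^3 = 411.830784
Resistance:
R = 163.9638 / 411.830784
= 0.3981 Ns^2/m^8

0.3981 Ns^2/m^8


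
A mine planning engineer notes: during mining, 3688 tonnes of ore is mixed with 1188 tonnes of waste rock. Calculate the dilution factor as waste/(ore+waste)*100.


Total material = ore + waste
= 3688 + 1188 = 4876 tonnes
Dilution = waste / total * 100
= 1188 / 4876 * 100
= 0.2436423298 * 100
= 24.3642%

24.3642%


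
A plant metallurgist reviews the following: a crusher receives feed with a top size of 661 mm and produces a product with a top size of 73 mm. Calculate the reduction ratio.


Reduction ratio = feed size / product size
= 661 / 73
= 9.0548

9.0548


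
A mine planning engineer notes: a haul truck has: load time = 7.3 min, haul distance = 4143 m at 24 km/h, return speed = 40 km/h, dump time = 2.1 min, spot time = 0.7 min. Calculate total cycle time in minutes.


Convert haul speed to m/min: 24 * 1000/60 = 400 m/min
Haul time = 4143 / 400 = 10.3575 min
Convert return speed to m/min: 40 * 1000/60 = 666.6666667 m/min
Return time = 4143 / 666.6666667 = 6.2145 min
Total cycle time:
= 7.3 + 10.3575 + 2.1 + 6.2145 + 0.7
= 26.672 min

26.672 min


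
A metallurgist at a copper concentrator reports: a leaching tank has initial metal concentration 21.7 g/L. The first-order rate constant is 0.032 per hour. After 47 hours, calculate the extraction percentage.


Compute the exponent:
-k * t = -0.032 * 47 = -1.504
Remaining concentration:
C = 21.7 * exp(-1.504)
= 21.7 * 0.2222394222
= 4.822595461 g/L
Extracted = 21.7 - 4.822595461 = 16.87740454 g/L
Extraction % = 16.87740454 / 21.7 * 100
= 77.7761%

77.7761%


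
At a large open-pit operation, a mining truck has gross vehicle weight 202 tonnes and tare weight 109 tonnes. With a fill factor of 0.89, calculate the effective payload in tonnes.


Maximum payload = gross - tare
= 202 - 109 = 93 tonnes
Effective payload = max payload * fill factor
= 93 * 0.89
= 82.77 tonnes

82.77 tonnes


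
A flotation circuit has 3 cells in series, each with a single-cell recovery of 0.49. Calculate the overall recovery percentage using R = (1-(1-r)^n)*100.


Complement of single-cell recovery:
1 - r = 1 - 0.49 = 0.51
Raise to power n:
(1 - r)^3 = 0.51^3 = 0.132651
Overall recovery:
R = (1 - 0.132651) * 100
= 86.7349%

86.7349%


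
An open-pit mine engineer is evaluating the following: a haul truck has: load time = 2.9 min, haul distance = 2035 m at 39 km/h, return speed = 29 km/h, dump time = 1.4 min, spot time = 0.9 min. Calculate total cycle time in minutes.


12.5411 min

Convert haul speed to m/min: 39 * 1000/60 = 650 m/min
Haul time = 2035 / 650 = 3.130769231 min
Convert return speed to m/min: 29 * 1000/60 = 483.3333333 m/min
Return time = 2035 / 483.3333333 = 4.210344828 min
Total cycle time:
= 2.9 + 3.130769231 + 1.4 + 4.210344828 + 0.9
= 12.5411 min


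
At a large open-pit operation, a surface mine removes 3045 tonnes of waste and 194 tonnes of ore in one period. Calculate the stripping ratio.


15.6959

Stripping ratio = waste tonnage / ore tonnage
= 3045 / 194
= 15.6959


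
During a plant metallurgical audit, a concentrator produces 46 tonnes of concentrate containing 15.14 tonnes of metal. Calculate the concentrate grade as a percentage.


Grade = (metal in concentrate / concentrate mass) * 100
= (15.14 / 46) * 100
= 0.3291304348 * 100
= 32.913%

32.913%


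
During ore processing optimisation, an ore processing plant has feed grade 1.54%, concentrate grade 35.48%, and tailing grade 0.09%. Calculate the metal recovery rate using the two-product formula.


Using the two-product formula:
R = 100 * c * (f - t) / (f * (c - t))
Numerator = 100 * 35.48 * (1.54 - 0.09)
= 100 * 35.48 * 1.45
= 5144.6
Denominator = 1.54 * (35.48 - 0.09)
= 1.54 * 35.39
= 54.5006
R = 5144.6 / 54.5006
= 94.3953%

94.3953%


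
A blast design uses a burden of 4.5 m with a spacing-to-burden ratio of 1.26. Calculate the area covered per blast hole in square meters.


First, find the spacing:
Spacing = burden * ratio = 4.5 * 1.26
= 5.67 m
Then, calculate the area:
Area = burden * spacing = 4.5 * 5.67
= 25.515 m^2

25.515 m^2


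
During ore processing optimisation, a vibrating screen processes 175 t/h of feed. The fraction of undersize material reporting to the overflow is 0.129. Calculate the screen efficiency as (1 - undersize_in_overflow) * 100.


Screen efficiency = (1 - fraction of undersize in overflow) * 100
= (1 - 0.129) * 100
= 0.871 * 100
= 87.1%

87.1%


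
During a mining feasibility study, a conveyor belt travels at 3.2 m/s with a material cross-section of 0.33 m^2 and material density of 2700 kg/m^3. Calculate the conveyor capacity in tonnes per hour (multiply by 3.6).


10264.32 t/h

Volumetric flow = speed * area
= 3.2 * 0.33 = 1.056 m^3/s
Mass flow = volumetric * density
= 1.056 * 2700 = 2851.2 kg/s
Convert to t/h: multiply by 3.6
Capacity = 2851.2 * 3.6
= 10264.32 t/h


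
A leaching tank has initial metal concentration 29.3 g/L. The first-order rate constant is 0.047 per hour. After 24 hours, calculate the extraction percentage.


67.632%

Compute the exponent:
-k * t = -0.047 * 24 = -1.128
Remaining concentration:
C = 29.3 * exp(-1.128)
= 29.3 * 0.3236799694
= 9.483823104 g/L
Extracted = 29.3 - 9.483823104 = 19.8161769 g/L
Extraction % = 19.8161769 / 29.3 * 100
= 67.632%


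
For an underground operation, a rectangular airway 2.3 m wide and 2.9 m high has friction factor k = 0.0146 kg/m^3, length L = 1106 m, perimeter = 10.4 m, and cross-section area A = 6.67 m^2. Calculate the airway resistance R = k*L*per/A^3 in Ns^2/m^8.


0.5659 Ns^2/m^8

Compute the numerator:
k * L * per = 0.0146 * 1106 * 10.4
= 167.93504
Compute the denominator:
A^3 = 6.67^3 = 296.740963
Resistance:
R = 167.93504 / 296.740963
= 0.5659 Ns^2/m^8


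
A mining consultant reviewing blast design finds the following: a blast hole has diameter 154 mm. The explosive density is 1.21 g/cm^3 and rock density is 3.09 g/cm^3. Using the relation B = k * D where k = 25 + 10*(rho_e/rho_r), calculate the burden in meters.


4.453 m

First, compute k:
rho_e / rho_r = 1.21 / 3.09 = 0.3915857605
k = 25 + 10 * 0.3915857605 = 28.91585761
Then, compute burden:
B = k * D / 1000 = 28.91585761 * 154 / 1000
= 4453.042071 / 1000
= 4.453 m


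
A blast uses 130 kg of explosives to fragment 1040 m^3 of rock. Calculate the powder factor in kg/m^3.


0.125 kg/m^3

Powder factor = explosive mass / rock volume
= 130 / 1040
= 0.125 kg/m^3


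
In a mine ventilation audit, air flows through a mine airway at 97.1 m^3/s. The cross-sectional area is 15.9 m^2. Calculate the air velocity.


6.1069 m/s

Velocity = flow rate / cross-sectional area
= 97.1 / 15.9
= 6.1069 m/s


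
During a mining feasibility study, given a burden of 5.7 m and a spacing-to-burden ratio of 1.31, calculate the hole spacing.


Spacing = burden * ratio
= 5.7 * 1.31
= 7.467 m

7.467 m


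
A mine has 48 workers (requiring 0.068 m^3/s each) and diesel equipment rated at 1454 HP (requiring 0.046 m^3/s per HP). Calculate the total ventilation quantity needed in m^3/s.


70.148 m^3/s

Airflow for workers:
Q_people = 48 * 0.068 = 3.264 m^3/s
Airflow for diesel equipment:
Q_diesel = 1454 * 0.046 = 66.884 m^3/s
Total ventilation:
Q_total = 3.264 + 66.884
= 70.148 m^3/s


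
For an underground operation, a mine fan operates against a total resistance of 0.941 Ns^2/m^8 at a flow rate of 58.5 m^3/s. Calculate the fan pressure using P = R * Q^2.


3220.3373 Pa

Compute Q^2:
Q^2 = 58.5^2 = 3422.25
Compute pressure:
P = R * Q^2 = 0.941 * 3422.25
= 3220.3373 Pa


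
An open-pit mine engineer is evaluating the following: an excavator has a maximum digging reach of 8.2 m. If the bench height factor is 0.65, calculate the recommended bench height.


5.33 m

Bench height = reach * factor
= 8.2 * 0.65
= 5.33 m


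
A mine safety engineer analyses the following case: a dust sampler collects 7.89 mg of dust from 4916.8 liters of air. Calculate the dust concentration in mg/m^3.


1.6047 mg/m^3

Convert liters to m^3: 1 m^3 = 1000 L
Concentration = mass / volume * 1000
= 7.89 / 4916.8 * 1000
= 0.001604702245 * 1000
= 1.6047 mg/m^3


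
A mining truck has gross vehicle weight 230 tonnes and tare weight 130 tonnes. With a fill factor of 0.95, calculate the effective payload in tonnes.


Maximum payload = gross - tare
= 230 - 130 = 100 tonnes
Effective payload = max payload * fill factor
= 100 * 0.95
= 95.0 tonnes

95.0 tonnes


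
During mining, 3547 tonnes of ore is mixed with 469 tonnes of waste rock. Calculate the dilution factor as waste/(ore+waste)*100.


11.6783%

Total material = ore + waste
= 3547 + 469 = 4016 tonnes
Dilution = waste / total * 100
= 469 / 4016 * 100
= 0.1167828685 * 100
= 11.6783%


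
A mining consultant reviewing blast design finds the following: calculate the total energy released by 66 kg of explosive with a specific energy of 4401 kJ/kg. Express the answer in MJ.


Energy = mass * specific_energy / 1000
= 66 * 4401 / 1000
= 290466 / 1000
= 290.466 MJ

290.466 MJ


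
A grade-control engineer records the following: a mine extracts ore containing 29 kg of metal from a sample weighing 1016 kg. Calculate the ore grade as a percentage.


2.8543%

Ore grade = (metal mass / ore mass) * 100
= (29 / 1016) * 100
= 0.02854330709 * 100
= 2.8543%


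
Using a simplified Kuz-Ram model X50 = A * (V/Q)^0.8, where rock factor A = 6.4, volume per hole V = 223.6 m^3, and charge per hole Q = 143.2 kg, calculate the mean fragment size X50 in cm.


Compute V/Q:
V/Q = 223.6 / 143.2 = 1.561452514
Raise to the power 0.8:
(V/Q)^0.8 = 1.561452514^0.8 = 1.428311803
Multiply by A:
X50 = 6.4 * 1.428311803
= 9.1412 cm

9.1412 cm


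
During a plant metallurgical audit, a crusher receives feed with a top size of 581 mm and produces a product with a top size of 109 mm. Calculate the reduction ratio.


Reduction ratio = feed size / product size
= 581 / 109
= 5.3303

5.3303


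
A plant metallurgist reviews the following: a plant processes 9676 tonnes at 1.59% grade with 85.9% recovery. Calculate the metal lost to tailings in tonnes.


Total metal in feed:
= 9676 * 1.59 / 100 = 153.8484 tonnes
Metal recovered:
= 153.8484 * 85.9 / 100 = 132.1557756 tonnes
Metal lost to tailings:
= 153.8484 - 132.1557756
= 21.6926 tonnes

21.6926 tonnes


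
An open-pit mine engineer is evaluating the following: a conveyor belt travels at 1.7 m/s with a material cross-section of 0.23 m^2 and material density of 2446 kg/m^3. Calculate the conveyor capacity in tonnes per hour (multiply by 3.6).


3442.9896 t/h

Volumetric flow = speed * area
= 1.7 * 0.23 = 0.391 m^3/s
Mass flow = volumetric * density
= 0.391 * 2446 = 956.386 kg/s
Convert to t/h: multiply by 3.6
Capacity = 956.386 * 3.6
= 3442.9896 t/h


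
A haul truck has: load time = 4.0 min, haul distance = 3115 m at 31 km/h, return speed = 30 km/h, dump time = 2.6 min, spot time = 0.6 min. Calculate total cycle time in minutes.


19.459 min

Convert haul speed to m/min: 31 * 1000/60 = 516.6666667 m/min
Haul time = 3115 / 516.6666667 = 6.029032258 min
Convert return speed to m/min: 30 * 1000/60 = 500 m/min
Return time = 3115 / 500 = 6.23 min
Total cycle time:
= 4.0 + 6.029032258 + 2.6 + 6.23 + 0.6
= 19.459 min


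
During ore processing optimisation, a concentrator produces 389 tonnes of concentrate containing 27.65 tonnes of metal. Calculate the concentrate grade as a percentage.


Grade = (metal in concentrate / concentrate mass) * 100
= (27.65 / 389) * 100
= 0.07107969152 * 100
= 7.108%

7.108%
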